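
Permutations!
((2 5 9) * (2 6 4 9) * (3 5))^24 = ((2 3 5)(4 9 6))^24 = (9)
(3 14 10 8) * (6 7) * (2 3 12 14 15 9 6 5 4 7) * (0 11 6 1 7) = (0 11 6 2 3 15 9 1 7 5 4)(8 12 14 10) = [11, 7, 3, 15, 0, 4, 2, 5, 12, 1, 8, 6, 14, 13, 10, 9]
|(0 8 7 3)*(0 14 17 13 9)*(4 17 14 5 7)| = 6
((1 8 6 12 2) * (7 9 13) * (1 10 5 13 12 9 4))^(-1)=((1 8 6 9 12 2 10 5 13 7 4))^(-1)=(1 4 7 13 5 10 2 12 9 6 8)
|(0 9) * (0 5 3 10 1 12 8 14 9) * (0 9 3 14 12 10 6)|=|(0 9 5 14 3 6)(1 10)(8 12)|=6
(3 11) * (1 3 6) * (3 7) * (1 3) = [0, 7, 2, 11, 4, 5, 3, 1, 8, 9, 10, 6] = (1 7)(3 11 6)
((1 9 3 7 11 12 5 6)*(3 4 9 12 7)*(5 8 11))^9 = (1 8 7 6 12 11 5)(4 9)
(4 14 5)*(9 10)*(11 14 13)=(4 13 11 14 5)(9 10)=[0, 1, 2, 3, 13, 4, 6, 7, 8, 10, 9, 14, 12, 11, 5]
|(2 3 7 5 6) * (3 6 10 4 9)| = 6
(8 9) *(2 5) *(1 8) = (1 8 9)(2 5) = [0, 8, 5, 3, 4, 2, 6, 7, 9, 1]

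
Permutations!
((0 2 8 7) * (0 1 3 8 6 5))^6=(0 6)(1 8)(2 5)(3 7)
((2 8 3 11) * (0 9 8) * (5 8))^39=((0 9 5 8 3 11 2))^39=(0 3 9 11 5 2 8)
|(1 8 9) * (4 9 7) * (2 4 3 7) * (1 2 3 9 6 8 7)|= |(1 7 9 2 4 6 8 3)|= 8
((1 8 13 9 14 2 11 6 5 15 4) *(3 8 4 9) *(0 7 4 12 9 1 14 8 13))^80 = (0 4 2 6 15 12 8 7 14 11 5 1 9)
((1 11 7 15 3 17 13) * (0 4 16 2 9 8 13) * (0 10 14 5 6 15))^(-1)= ((0 4 16 2 9 8 13 1 11 7)(3 17 10 14 5 6 15))^(-1)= (0 7 11 1 13 8 9 2 16 4)(3 15 6 5 14 10 17)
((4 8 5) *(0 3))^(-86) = ((0 3)(4 8 5))^(-86) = (4 8 5)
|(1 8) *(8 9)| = 3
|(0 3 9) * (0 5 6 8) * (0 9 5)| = |(0 3 5 6 8 9)| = 6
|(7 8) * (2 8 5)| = |(2 8 7 5)| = 4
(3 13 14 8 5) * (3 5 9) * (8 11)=[0, 1, 2, 13, 4, 5, 6, 7, 9, 3, 10, 8, 12, 14, 11]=(3 13 14 11 8 9)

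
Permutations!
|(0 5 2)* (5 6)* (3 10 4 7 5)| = 8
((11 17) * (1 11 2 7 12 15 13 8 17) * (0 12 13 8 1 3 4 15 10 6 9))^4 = (0 9 6 10 12)(1 15 7 3 17)(2 11 8 13 4) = ((0 12 10 6 9)(1 11 3 4 15 8 17 2 7 13))^4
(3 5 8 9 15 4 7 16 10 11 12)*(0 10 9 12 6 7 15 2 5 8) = (0 10 11 6 7 16 9 2 5)(3 8 12)(4 15) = [10, 1, 5, 8, 15, 0, 7, 16, 12, 2, 11, 6, 3, 13, 14, 4, 9]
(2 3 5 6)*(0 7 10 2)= [7, 1, 3, 5, 4, 6, 0, 10, 8, 9, 2]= (0 7 10 2 3 5 6)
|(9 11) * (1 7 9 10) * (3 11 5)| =7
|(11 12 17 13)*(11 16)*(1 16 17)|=|(1 16 11 12)(13 17)|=4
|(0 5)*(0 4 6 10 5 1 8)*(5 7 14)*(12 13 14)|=24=|(0 1 8)(4 6 10 7 12 13 14 5)|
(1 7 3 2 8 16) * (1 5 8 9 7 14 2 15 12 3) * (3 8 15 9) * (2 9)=[0, 14, 3, 2, 4, 15, 6, 1, 16, 7, 10, 11, 8, 13, 9, 12, 5]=(1 14 9 7)(2 3)(5 15 12 8 16)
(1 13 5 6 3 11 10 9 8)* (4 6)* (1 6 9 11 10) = (1 13 5 4 9 8 6 3 10 11) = [0, 13, 2, 10, 9, 4, 3, 7, 6, 8, 11, 1, 12, 5]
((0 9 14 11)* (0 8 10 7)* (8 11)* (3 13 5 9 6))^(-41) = ((0 6 3 13 5 9 14 8 10 7))^(-41) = (0 7 10 8 14 9 5 13 3 6)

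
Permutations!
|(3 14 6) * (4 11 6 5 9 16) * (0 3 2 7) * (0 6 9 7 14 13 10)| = 20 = |(0 3 13 10)(2 14 5 7 6)(4 11 9 16)|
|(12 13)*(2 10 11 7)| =4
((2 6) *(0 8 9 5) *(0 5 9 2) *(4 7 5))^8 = ((9)(0 8 2 6)(4 7 5))^8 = (9)(4 5 7)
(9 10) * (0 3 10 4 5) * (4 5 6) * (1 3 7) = (0 7 1 3 10 9 5)(4 6) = [7, 3, 2, 10, 6, 0, 4, 1, 8, 5, 9]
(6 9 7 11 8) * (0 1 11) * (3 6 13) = [1, 11, 2, 6, 4, 5, 9, 0, 13, 7, 10, 8, 12, 3] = (0 1 11 8 13 3 6 9 7)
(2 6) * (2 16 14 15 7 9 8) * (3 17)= [0, 1, 6, 17, 4, 5, 16, 9, 2, 8, 10, 11, 12, 13, 15, 7, 14, 3]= (2 6 16 14 15 7 9 8)(3 17)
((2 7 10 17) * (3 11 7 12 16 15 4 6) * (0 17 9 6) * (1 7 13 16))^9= (0 3 12 16 10)(1 15 9 17 11)(2 13 7 4 6)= ((0 17 2 12 1 7 10 9 6 3 11 13 16 15 4))^9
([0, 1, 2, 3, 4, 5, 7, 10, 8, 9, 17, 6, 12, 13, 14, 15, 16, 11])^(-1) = [0, 1, 2, 3, 4, 5, 11, 6, 8, 9, 7, 17, 12, 13, 14, 15, 16, 10]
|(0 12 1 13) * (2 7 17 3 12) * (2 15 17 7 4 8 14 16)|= 35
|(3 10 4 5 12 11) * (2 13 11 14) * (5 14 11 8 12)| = 9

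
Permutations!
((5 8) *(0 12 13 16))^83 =((0 12 13 16)(5 8))^83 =(0 16 13 12)(5 8)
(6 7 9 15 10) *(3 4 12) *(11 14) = [0, 1, 2, 4, 12, 5, 7, 9, 8, 15, 6, 14, 3, 13, 11, 10] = (3 4 12)(6 7 9 15 10)(11 14)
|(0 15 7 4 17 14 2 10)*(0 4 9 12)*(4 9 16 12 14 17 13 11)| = 60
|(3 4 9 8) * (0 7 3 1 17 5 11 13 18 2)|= |(0 7 3 4 9 8 1 17 5 11 13 18 2)|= 13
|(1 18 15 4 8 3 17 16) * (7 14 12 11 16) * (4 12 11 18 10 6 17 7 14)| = 84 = |(1 10 6 17 14 11 16)(3 7 4 8)(12 18 15)|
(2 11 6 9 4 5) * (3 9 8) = [0, 1, 11, 9, 5, 2, 8, 7, 3, 4, 10, 6] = (2 11 6 8 3 9 4 5)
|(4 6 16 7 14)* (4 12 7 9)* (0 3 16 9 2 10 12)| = |(0 3 16 2 10 12 7 14)(4 6 9)| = 24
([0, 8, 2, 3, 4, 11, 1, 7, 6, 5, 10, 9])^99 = (11)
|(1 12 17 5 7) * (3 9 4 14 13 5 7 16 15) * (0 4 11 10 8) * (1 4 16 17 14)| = |(0 16 15 3 9 11 10 8)(1 12 14 13 5 17 7 4)| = 8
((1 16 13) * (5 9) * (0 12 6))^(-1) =((0 12 6)(1 16 13)(5 9))^(-1) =(0 6 12)(1 13 16)(5 9)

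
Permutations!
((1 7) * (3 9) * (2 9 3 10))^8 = ((1 7)(2 9 10))^8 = (2 10 9)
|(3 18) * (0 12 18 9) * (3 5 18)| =4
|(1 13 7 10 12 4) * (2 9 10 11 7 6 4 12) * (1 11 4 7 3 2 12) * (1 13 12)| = |(1 12 13 6 7 4 11 3 2 9 10)| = 11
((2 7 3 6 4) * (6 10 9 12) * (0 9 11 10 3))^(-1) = (0 7 2 4 6 12 9)(10 11)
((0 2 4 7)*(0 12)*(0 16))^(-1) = (0 16 12 7 4 2)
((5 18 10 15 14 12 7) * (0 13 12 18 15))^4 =((0 13 12 7 5 15 14 18 10))^4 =(0 5 10 7 18 12 14 13 15)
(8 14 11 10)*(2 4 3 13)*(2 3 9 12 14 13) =(2 4 9 12 14 11 10 8 13 3) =[0, 1, 4, 2, 9, 5, 6, 7, 13, 12, 8, 10, 14, 3, 11]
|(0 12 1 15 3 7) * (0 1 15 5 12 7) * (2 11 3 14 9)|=|(0 7 1 5 12 15 14 9 2 11 3)|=11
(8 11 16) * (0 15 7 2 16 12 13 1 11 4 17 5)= (0 15 7 2 16 8 4 17 5)(1 11 12 13)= [15, 11, 16, 3, 17, 0, 6, 2, 4, 9, 10, 12, 13, 1, 14, 7, 8, 5]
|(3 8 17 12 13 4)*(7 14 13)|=8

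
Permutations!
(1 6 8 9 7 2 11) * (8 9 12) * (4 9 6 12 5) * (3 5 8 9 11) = (1 12 9 7 2 3 5 4 11) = [0, 12, 3, 5, 11, 4, 6, 2, 8, 7, 10, 1, 9]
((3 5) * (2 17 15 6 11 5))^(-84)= ((2 17 15 6 11 5 3))^(-84)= (17)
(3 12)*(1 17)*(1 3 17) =(3 12 17) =[0, 1, 2, 12, 4, 5, 6, 7, 8, 9, 10, 11, 17, 13, 14, 15, 16, 3]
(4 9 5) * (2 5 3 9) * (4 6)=(2 5 6 4)(3 9)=[0, 1, 5, 9, 2, 6, 4, 7, 8, 3]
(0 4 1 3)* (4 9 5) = (0 9 5 4 1 3) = [9, 3, 2, 0, 1, 4, 6, 7, 8, 5]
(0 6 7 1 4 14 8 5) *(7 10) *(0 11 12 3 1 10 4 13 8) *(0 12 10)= [6, 13, 2, 1, 14, 11, 4, 0, 5, 9, 7, 10, 3, 8, 12]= (0 6 4 14 12 3 1 13 8 5 11 10 7)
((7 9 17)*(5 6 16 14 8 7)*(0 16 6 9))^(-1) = ((0 16 14 8 7)(5 9 17))^(-1) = (0 7 8 14 16)(5 17 9)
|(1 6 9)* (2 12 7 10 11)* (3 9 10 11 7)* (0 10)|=|(0 10 7 11 2 12 3 9 1 6)|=10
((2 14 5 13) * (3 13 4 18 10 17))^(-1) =((2 14 5 4 18 10 17 3 13))^(-1) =(2 13 3 17 10 18 4 5 14)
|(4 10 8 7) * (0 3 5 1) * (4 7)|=12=|(0 3 5 1)(4 10 8)|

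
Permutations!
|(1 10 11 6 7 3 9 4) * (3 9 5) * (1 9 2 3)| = 8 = |(1 10 11 6 7 2 3 5)(4 9)|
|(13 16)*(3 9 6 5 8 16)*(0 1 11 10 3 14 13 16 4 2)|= 22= |(16)(0 1 11 10 3 9 6 5 8 4 2)(13 14)|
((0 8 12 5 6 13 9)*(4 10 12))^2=(0 4 12 6 9 8 10 5 13)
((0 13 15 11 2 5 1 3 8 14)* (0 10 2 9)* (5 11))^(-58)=(0 15 1 8 10 11)(2 9 13 5 3 14)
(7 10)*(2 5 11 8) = [0, 1, 5, 3, 4, 11, 6, 10, 2, 9, 7, 8] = (2 5 11 8)(7 10)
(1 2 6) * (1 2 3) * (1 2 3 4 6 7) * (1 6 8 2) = (1 4 8 2 7 6 3) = [0, 4, 7, 1, 8, 5, 3, 6, 2]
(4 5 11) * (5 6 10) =(4 6 10 5 11) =[0, 1, 2, 3, 6, 11, 10, 7, 8, 9, 5, 4]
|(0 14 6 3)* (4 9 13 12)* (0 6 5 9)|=|(0 14 5 9 13 12 4)(3 6)|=14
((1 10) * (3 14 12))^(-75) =((1 10)(3 14 12))^(-75) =(14)(1 10)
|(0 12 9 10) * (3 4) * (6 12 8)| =6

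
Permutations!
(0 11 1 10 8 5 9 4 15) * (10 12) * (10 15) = [11, 12, 2, 3, 10, 9, 6, 7, 5, 4, 8, 1, 15, 13, 14, 0] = (0 11 1 12 15)(4 10 8 5 9)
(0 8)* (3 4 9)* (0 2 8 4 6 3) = (0 4 9)(2 8)(3 6) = [4, 1, 8, 6, 9, 5, 3, 7, 2, 0]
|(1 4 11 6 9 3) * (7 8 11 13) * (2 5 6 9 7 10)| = 12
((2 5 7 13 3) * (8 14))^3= (2 13 5 3 7)(8 14)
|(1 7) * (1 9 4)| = 4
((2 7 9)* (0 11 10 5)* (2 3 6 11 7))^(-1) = (0 5 10 11 6 3 9 7)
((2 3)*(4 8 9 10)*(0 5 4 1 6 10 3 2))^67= ((0 5 4 8 9 3)(1 6 10))^67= (0 5 4 8 9 3)(1 6 10)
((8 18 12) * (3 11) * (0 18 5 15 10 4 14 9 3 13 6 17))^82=((0 18 12 8 5 15 10 4 14 9 3 11 13 6 17))^82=(0 4 17 10 6 15 13 5 11 8 3 12 9 18 14)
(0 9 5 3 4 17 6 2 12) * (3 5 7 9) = [3, 1, 12, 4, 17, 5, 2, 9, 8, 7, 10, 11, 0, 13, 14, 15, 16, 6] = (0 3 4 17 6 2 12)(7 9)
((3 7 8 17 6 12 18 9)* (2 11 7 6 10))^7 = (2 11 7 8 17 10)(3 12 9 6 18)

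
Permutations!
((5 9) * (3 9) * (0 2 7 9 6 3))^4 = (0 5 9 7 2)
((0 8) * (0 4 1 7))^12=(0 4 7 8 1)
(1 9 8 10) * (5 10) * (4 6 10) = [0, 9, 2, 3, 6, 4, 10, 7, 5, 8, 1] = (1 9 8 5 4 6 10)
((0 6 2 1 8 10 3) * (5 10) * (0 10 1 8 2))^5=(0 6)(1 2 8 5)(3 10)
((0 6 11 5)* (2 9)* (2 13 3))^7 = (0 5 11 6)(2 3 13 9)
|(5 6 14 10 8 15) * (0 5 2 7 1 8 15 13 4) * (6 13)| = 8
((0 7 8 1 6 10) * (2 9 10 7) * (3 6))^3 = (0 10 9 2)(1 7 3 8 6) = ((0 2 9 10)(1 3 6 7 8))^3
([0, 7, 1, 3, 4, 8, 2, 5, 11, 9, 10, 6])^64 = [0, 7, 1, 3, 4, 8, 2, 5, 11, 9, 10, 6]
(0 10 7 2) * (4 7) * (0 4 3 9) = (0 10 3 9)(2 4 7) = [10, 1, 4, 9, 7, 5, 6, 2, 8, 0, 3]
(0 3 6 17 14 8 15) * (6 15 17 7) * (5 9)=[3, 1, 2, 15, 4, 9, 7, 6, 17, 5, 10, 11, 12, 13, 8, 0, 16, 14]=(0 3 15)(5 9)(6 7)(8 17 14)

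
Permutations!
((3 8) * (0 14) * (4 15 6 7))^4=(15)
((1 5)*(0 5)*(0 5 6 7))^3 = ((0 6 7)(1 5))^3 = (7)(1 5)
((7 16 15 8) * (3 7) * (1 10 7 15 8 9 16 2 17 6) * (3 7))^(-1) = ((1 10 3 15 9 16 8 7 2 17 6))^(-1) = (1 6 17 2 7 8 16 9 15 3 10)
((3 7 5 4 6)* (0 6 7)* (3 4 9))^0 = (9)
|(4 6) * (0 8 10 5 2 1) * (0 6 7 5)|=6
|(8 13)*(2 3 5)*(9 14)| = |(2 3 5)(8 13)(9 14)| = 6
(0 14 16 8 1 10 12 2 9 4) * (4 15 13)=(0 14 16 8 1 10 12 2 9 15 13 4)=[14, 10, 9, 3, 0, 5, 6, 7, 1, 15, 12, 11, 2, 4, 16, 13, 8]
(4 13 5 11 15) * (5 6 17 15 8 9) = (4 13 6 17 15)(5 11 8 9) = [0, 1, 2, 3, 13, 11, 17, 7, 9, 5, 10, 8, 12, 6, 14, 4, 16, 15]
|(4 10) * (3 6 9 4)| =|(3 6 9 4 10)| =5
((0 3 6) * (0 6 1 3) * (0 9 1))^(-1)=((0 9 1 3))^(-1)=(0 3 1 9)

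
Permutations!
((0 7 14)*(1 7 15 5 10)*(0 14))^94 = (0 1 5)(7 10 15)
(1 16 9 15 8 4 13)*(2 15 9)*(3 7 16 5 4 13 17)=(1 5 4 17 3 7 16 2 15 8 13)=[0, 5, 15, 7, 17, 4, 6, 16, 13, 9, 10, 11, 12, 1, 14, 8, 2, 3]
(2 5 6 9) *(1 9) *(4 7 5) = [0, 9, 4, 3, 7, 6, 1, 5, 8, 2] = (1 9 2 4 7 5 6)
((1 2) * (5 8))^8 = (8)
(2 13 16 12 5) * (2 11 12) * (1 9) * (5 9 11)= (1 11 12 9)(2 13 16)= [0, 11, 13, 3, 4, 5, 6, 7, 8, 1, 10, 12, 9, 16, 14, 15, 2]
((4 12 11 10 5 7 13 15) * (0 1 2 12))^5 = (0 10 4 11 15 12 13 2 7 1 5)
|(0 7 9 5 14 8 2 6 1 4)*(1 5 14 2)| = |(0 7 9 14 8 1 4)(2 6 5)| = 21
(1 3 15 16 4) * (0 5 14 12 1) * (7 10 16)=(0 5 14 12 1 3 15 7 10 16 4)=[5, 3, 2, 15, 0, 14, 6, 10, 8, 9, 16, 11, 1, 13, 12, 7, 4]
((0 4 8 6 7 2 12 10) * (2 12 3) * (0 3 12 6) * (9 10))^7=(0 4 8)(2 9 3 12 10)(6 7)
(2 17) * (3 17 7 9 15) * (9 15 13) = (2 7 15 3 17)(9 13) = [0, 1, 7, 17, 4, 5, 6, 15, 8, 13, 10, 11, 12, 9, 14, 3, 16, 2]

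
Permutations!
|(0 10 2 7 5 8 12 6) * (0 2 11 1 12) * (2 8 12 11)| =|(0 10 2 7 5 12 6 8)(1 11)| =8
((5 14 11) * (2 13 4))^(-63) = (14) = ((2 13 4)(5 14 11))^(-63)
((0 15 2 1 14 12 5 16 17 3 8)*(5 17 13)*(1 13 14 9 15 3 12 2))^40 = ((0 3 8)(1 9 15)(2 13 5 16 14)(12 17))^40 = (17)(0 3 8)(1 9 15)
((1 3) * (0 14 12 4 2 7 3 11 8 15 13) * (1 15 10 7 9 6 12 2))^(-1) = (0 13 15 3 7 10 8 11 1 4 12 6 9 2 14)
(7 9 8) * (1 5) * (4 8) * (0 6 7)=(0 6 7 9 4 8)(1 5)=[6, 5, 2, 3, 8, 1, 7, 9, 0, 4]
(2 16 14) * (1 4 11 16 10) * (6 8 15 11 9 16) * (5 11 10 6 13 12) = [0, 4, 6, 3, 9, 11, 8, 7, 15, 16, 1, 13, 5, 12, 2, 10, 14] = (1 4 9 16 14 2 6 8 15 10)(5 11 13 12)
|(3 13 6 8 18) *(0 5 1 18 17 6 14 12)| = |(0 5 1 18 3 13 14 12)(6 8 17)| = 24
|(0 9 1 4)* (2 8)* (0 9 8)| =3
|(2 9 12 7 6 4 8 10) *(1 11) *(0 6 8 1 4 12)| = |(0 6 12 7 8 10 2 9)(1 11 4)| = 24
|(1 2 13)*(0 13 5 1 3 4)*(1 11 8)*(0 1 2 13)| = 4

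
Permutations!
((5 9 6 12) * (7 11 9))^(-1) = ((5 7 11 9 6 12))^(-1) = (5 12 6 9 11 7)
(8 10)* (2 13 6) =(2 13 6)(8 10) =[0, 1, 13, 3, 4, 5, 2, 7, 10, 9, 8, 11, 12, 6]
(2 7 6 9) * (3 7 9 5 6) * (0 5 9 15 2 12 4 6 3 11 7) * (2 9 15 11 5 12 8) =[12, 1, 11, 0, 6, 3, 15, 5, 2, 8, 10, 7, 4, 13, 14, 9] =(0 12 4 6 15 9 8 2 11 7 5 3)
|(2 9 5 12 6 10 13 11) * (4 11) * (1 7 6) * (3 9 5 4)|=|(1 7 6 10 13 3 9 4 11 2 5 12)|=12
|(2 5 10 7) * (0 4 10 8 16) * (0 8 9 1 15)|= 18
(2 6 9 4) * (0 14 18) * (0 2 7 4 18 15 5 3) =(0 14 15 5 3)(2 6 9 18)(4 7) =[14, 1, 6, 0, 7, 3, 9, 4, 8, 18, 10, 11, 12, 13, 15, 5, 16, 17, 2]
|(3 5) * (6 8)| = |(3 5)(6 8)| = 2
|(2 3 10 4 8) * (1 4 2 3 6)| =7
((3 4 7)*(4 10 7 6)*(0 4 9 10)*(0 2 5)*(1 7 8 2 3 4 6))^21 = (10)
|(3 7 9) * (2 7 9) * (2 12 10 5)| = |(2 7 12 10 5)(3 9)| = 10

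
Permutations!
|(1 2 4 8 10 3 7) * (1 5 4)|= |(1 2)(3 7 5 4 8 10)|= 6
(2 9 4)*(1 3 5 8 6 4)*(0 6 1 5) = (0 6 4 2 9 5 8 1 3) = [6, 3, 9, 0, 2, 8, 4, 7, 1, 5]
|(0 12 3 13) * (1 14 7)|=12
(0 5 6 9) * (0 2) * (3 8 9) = [5, 1, 0, 8, 4, 6, 3, 7, 9, 2] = (0 5 6 3 8 9 2)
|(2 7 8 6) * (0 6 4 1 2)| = 10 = |(0 6)(1 2 7 8 4)|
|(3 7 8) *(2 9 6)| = 3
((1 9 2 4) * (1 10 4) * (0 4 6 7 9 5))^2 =(0 10 7 2 5 4 6 9 1)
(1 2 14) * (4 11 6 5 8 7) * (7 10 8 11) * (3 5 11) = [0, 2, 14, 5, 7, 3, 11, 4, 10, 9, 8, 6, 12, 13, 1] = (1 2 14)(3 5)(4 7)(6 11)(8 10)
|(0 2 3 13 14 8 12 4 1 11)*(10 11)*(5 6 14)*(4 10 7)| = |(0 2 3 13 5 6 14 8 12 10 11)(1 7 4)| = 33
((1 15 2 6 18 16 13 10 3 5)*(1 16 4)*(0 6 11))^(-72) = (18)(3 13 5 10 16)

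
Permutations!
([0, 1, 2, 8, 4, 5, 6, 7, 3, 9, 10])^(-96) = [0, 1, 2, 3, 4, 5, 6, 7, 8, 9, 10]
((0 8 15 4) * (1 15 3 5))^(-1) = (0 4 15 1 5 3 8)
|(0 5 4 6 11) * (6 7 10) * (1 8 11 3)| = 10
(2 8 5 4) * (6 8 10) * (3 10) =(2 3 10 6 8 5 4) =[0, 1, 3, 10, 2, 4, 8, 7, 5, 9, 6]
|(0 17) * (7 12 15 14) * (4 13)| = |(0 17)(4 13)(7 12 15 14)| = 4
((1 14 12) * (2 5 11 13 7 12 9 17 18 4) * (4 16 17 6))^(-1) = (1 12 7 13 11 5 2 4 6 9 14)(16 18 17)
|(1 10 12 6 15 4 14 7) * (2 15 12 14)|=|(1 10 14 7)(2 15 4)(6 12)|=12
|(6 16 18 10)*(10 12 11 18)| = |(6 16 10)(11 18 12)| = 3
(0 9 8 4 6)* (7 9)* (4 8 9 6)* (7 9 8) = (0 9 8 7 6) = [9, 1, 2, 3, 4, 5, 0, 6, 7, 8]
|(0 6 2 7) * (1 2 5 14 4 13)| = 9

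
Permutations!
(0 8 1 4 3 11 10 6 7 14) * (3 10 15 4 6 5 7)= (0 8 1 6 3 11 15 4 10 5 7 14)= [8, 6, 2, 11, 10, 7, 3, 14, 1, 9, 5, 15, 12, 13, 0, 4]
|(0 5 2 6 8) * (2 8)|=|(0 5 8)(2 6)|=6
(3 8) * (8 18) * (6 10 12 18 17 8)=(3 17 8)(6 10 12 18)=[0, 1, 2, 17, 4, 5, 10, 7, 3, 9, 12, 11, 18, 13, 14, 15, 16, 8, 6]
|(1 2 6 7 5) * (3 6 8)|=7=|(1 2 8 3 6 7 5)|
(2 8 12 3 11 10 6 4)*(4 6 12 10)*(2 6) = (2 8 10 12 3 11 4 6) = [0, 1, 8, 11, 6, 5, 2, 7, 10, 9, 12, 4, 3]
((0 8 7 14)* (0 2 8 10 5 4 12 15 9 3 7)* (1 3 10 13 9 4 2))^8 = ((0 13 9 10 5 2 8)(1 3 7 14)(4 12 15))^8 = (0 13 9 10 5 2 8)(4 15 12)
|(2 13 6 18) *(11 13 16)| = |(2 16 11 13 6 18)| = 6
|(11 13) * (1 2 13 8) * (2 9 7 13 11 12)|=|(1 9 7 13 12 2 11 8)|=8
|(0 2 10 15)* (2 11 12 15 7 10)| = 4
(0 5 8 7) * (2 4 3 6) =(0 5 8 7)(2 4 3 6) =[5, 1, 4, 6, 3, 8, 2, 0, 7]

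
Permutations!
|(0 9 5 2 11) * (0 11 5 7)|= |(11)(0 9 7)(2 5)|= 6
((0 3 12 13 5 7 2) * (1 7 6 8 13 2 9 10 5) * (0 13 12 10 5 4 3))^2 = (1 9 6 12 13 7 5 8 2)(3 4 10)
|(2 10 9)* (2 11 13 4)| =|(2 10 9 11 13 4)| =6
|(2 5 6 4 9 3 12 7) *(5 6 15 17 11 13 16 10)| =7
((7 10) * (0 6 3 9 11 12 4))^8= ((0 6 3 9 11 12 4)(7 10))^8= (0 6 3 9 11 12 4)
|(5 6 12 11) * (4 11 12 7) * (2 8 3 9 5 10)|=10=|(12)(2 8 3 9 5 6 7 4 11 10)|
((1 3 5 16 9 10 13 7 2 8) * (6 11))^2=((1 3 5 16 9 10 13 7 2 8)(6 11))^2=(1 5 9 13 2)(3 16 10 7 8)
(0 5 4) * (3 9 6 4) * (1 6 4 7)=(0 5 3 9 4)(1 6 7)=[5, 6, 2, 9, 0, 3, 7, 1, 8, 4]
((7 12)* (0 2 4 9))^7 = ((0 2 4 9)(7 12))^7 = (0 9 4 2)(7 12)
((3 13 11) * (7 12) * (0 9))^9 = (13)(0 9)(7 12)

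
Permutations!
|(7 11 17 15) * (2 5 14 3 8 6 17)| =10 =|(2 5 14 3 8 6 17 15 7 11)|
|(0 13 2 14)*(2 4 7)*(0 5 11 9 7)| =6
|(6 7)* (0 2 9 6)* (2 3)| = 6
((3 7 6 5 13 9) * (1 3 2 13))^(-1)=(1 5 6 7 3)(2 9 13)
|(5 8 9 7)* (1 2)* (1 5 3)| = |(1 2 5 8 9 7 3)| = 7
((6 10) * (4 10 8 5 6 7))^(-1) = (4 7 10)(5 8 6) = ((4 10 7)(5 6 8))^(-1)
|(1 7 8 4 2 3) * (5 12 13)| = 6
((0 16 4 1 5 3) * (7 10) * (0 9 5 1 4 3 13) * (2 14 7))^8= (0 3 5)(9 13 16)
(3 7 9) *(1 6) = (1 6)(3 7 9) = [0, 6, 2, 7, 4, 5, 1, 9, 8, 3]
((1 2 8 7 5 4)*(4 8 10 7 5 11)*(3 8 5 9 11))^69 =(1 9 7)(2 11 3)(4 8 10)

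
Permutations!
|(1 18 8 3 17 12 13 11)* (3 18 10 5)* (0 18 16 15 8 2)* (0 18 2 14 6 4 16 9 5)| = 18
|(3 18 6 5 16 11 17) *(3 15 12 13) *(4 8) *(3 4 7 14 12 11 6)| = 6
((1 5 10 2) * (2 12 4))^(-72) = (12)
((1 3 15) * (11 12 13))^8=((1 3 15)(11 12 13))^8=(1 15 3)(11 13 12)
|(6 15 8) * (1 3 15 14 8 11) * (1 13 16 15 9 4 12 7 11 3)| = |(3 9 4 12 7 11 13 16 15)(6 14 8)| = 9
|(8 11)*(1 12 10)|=6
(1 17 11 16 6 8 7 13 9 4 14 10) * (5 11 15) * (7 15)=(1 17 7 13 9 4 14 10)(5 11 16 6 8 15)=[0, 17, 2, 3, 14, 11, 8, 13, 15, 4, 1, 16, 12, 9, 10, 5, 6, 7]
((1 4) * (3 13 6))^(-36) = (13)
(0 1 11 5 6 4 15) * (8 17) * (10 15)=(0 1 11 5 6 4 10 15)(8 17)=[1, 11, 2, 3, 10, 6, 4, 7, 17, 9, 15, 5, 12, 13, 14, 0, 16, 8]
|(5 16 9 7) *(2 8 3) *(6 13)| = |(2 8 3)(5 16 9 7)(6 13)| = 12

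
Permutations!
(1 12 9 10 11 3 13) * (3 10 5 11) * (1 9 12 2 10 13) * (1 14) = (1 2 10 3 14)(5 11 13 9) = [0, 2, 10, 14, 4, 11, 6, 7, 8, 5, 3, 13, 12, 9, 1]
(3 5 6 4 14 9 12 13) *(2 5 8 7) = (2 5 6 4 14 9 12 13 3 8 7) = [0, 1, 5, 8, 14, 6, 4, 2, 7, 12, 10, 11, 13, 3, 9]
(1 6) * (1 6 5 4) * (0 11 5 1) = [11, 1, 2, 3, 0, 4, 6, 7, 8, 9, 10, 5] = (0 11 5 4)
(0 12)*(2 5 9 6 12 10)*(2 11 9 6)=[10, 1, 5, 3, 4, 6, 12, 7, 8, 2, 11, 9, 0]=(0 10 11 9 2 5 6 12)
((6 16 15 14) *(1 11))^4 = (16) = ((1 11)(6 16 15 14))^4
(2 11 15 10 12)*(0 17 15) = (0 17 15 10 12 2 11) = [17, 1, 11, 3, 4, 5, 6, 7, 8, 9, 12, 0, 2, 13, 14, 10, 16, 15]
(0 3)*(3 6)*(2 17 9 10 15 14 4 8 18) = (0 6 3)(2 17 9 10 15 14 4 8 18) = [6, 1, 17, 0, 8, 5, 3, 7, 18, 10, 15, 11, 12, 13, 4, 14, 16, 9, 2]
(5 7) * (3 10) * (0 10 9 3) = (0 10)(3 9)(5 7) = [10, 1, 2, 9, 4, 7, 6, 5, 8, 3, 0]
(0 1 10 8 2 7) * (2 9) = (0 1 10 8 9 2 7) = [1, 10, 7, 3, 4, 5, 6, 0, 9, 2, 8]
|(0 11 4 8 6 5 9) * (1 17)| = 14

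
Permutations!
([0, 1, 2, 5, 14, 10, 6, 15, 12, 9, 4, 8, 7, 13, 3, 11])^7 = (3 10 14 5 4)(7 11 12 15 8)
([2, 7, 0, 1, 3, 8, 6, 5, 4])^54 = [0, 1, 2, 3, 4, 5, 6, 7, 8]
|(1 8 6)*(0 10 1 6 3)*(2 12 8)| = |(0 10 1 2 12 8 3)| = 7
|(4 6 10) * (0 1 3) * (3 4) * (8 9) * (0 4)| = 4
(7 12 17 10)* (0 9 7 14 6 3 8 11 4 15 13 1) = (0 9 7 12 17 10 14 6 3 8 11 4 15 13 1) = [9, 0, 2, 8, 15, 5, 3, 12, 11, 7, 14, 4, 17, 1, 6, 13, 16, 10]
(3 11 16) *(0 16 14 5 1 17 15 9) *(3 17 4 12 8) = (0 16 17 15 9)(1 4 12 8 3 11 14 5) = [16, 4, 2, 11, 12, 1, 6, 7, 3, 0, 10, 14, 8, 13, 5, 9, 17, 15]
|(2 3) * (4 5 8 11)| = |(2 3)(4 5 8 11)| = 4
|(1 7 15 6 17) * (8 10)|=|(1 7 15 6 17)(8 10)|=10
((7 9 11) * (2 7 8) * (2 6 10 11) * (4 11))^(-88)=(2 9 7)(4 8 10 11 6)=((2 7 9)(4 11 8 6 10))^(-88)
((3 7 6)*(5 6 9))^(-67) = ((3 7 9 5 6))^(-67) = (3 5 7 6 9)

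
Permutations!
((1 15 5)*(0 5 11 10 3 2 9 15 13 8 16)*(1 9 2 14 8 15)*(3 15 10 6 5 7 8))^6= ((0 7 8 16)(1 13 10 15 11 6 5 9)(3 14))^6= (0 8)(1 5 11 10)(6 15 13 9)(7 16)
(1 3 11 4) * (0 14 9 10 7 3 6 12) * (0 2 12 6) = (0 14 9 10 7 3 11 4 1)(2 12) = [14, 0, 12, 11, 1, 5, 6, 3, 8, 10, 7, 4, 2, 13, 9]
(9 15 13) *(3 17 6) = (3 17 6)(9 15 13) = [0, 1, 2, 17, 4, 5, 3, 7, 8, 15, 10, 11, 12, 9, 14, 13, 16, 6]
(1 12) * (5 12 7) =(1 7 5 12) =[0, 7, 2, 3, 4, 12, 6, 5, 8, 9, 10, 11, 1]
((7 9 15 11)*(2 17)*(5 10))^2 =(17)(7 15)(9 11)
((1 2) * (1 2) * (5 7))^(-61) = (5 7)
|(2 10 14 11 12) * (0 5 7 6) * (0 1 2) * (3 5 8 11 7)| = |(0 8 11 12)(1 2 10 14 7 6)(3 5)| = 12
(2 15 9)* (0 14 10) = (0 14 10)(2 15 9) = [14, 1, 15, 3, 4, 5, 6, 7, 8, 2, 0, 11, 12, 13, 10, 9]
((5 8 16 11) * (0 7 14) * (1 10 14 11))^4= ((0 7 11 5 8 16 1 10 14))^4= (0 8 14 5 10 11 1 7 16)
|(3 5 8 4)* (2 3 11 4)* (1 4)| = 12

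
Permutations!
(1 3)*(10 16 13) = (1 3)(10 16 13) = [0, 3, 2, 1, 4, 5, 6, 7, 8, 9, 16, 11, 12, 10, 14, 15, 13]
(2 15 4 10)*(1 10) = [0, 10, 15, 3, 1, 5, 6, 7, 8, 9, 2, 11, 12, 13, 14, 4] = (1 10 2 15 4)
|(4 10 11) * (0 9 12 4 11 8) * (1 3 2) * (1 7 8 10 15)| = |(0 9 12 4 15 1 3 2 7 8)| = 10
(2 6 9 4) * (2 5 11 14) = (2 6 9 4 5 11 14) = [0, 1, 6, 3, 5, 11, 9, 7, 8, 4, 10, 14, 12, 13, 2]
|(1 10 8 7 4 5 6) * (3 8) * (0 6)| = 9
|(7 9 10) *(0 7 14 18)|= 6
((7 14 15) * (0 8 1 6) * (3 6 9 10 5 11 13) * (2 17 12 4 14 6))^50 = (0 6 7 15 14 4 12 17 2 3 13 11 5 10 9 1 8)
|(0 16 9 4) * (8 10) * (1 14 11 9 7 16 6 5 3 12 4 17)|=30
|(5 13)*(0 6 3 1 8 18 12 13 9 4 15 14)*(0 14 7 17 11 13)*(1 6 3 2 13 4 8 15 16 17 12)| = 52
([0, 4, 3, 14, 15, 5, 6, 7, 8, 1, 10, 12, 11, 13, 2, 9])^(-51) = [0, 4, 2, 3, 15, 5, 6, 7, 8, 1, 10, 12, 11, 13, 14, 9]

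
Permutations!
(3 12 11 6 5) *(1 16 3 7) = (1 16 3 12 11 6 5 7) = [0, 16, 2, 12, 4, 7, 5, 1, 8, 9, 10, 6, 11, 13, 14, 15, 3]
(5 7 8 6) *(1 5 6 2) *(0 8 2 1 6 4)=(0 8 1 5 7 2 6 4)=[8, 5, 6, 3, 0, 7, 4, 2, 1]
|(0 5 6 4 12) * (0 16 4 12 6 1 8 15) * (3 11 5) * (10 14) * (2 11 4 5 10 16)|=14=|(0 3 4 6 12 2 11 10 14 16 5 1 8 15)|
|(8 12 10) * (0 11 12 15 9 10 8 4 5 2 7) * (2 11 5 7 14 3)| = |(0 5 11 12 8 15 9 10 4 7)(2 14 3)| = 30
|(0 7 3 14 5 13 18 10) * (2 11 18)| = |(0 7 3 14 5 13 2 11 18 10)| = 10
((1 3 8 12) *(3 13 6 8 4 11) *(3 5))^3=(1 8 13 12 6)(3 5 11 4)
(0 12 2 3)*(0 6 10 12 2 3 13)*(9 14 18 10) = (0 2 13)(3 6 9 14 18 10 12) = [2, 1, 13, 6, 4, 5, 9, 7, 8, 14, 12, 11, 3, 0, 18, 15, 16, 17, 10]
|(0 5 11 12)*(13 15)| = |(0 5 11 12)(13 15)| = 4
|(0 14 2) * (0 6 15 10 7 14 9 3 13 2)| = |(0 9 3 13 2 6 15 10 7 14)| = 10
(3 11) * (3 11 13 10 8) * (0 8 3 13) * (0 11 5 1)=(0 8 13 10 3 11 5 1)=[8, 0, 2, 11, 4, 1, 6, 7, 13, 9, 3, 5, 12, 10]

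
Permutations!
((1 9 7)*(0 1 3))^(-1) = (0 3 7 9 1)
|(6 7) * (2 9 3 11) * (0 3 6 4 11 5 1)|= |(0 3 5 1)(2 9 6 7 4 11)|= 12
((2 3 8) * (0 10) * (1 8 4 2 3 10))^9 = (0 8 4 10 1 3 2)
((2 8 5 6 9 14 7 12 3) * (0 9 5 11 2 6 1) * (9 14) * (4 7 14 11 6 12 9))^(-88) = (14)(0 8 1 2 5 11 6)(4 9 7)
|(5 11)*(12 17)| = |(5 11)(12 17)| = 2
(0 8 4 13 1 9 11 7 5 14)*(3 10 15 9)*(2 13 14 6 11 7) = (0 8 4 14)(1 3 10 15 9 7 5 6 11 2 13) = [8, 3, 13, 10, 14, 6, 11, 5, 4, 7, 15, 2, 12, 1, 0, 9]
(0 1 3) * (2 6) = (0 1 3)(2 6) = [1, 3, 6, 0, 4, 5, 2]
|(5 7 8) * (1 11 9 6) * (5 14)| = |(1 11 9 6)(5 7 8 14)| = 4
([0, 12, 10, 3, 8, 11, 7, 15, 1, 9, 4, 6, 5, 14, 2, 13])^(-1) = (1 8 4 10 2 14 13 15 7 6 11 5 12)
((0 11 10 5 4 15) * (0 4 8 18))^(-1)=(0 18 8 5 10 11)(4 15)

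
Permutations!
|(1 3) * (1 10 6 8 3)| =|(3 10 6 8)| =4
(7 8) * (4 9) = (4 9)(7 8) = [0, 1, 2, 3, 9, 5, 6, 8, 7, 4]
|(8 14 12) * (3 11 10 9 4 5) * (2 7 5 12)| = 11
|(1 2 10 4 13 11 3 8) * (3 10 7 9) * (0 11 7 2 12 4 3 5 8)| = 8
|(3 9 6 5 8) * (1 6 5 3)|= |(1 6 3 9 5 8)|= 6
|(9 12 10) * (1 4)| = 6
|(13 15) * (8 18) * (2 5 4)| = 6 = |(2 5 4)(8 18)(13 15)|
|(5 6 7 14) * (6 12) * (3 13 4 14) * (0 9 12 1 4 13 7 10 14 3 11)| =12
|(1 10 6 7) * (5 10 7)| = |(1 7)(5 10 6)| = 6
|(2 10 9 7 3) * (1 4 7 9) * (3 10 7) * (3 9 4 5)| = |(1 5 3 2 7 10)(4 9)| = 6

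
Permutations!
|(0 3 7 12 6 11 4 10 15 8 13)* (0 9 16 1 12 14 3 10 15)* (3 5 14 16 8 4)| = |(0 10)(1 12 6 11 3 7 16)(4 15)(5 14)(8 13 9)| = 42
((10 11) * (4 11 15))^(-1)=(4 15 10 11)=((4 11 10 15))^(-1)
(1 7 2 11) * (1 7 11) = (1 11 7 2) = [0, 11, 1, 3, 4, 5, 6, 2, 8, 9, 10, 7]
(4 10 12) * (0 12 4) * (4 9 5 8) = [12, 1, 2, 3, 10, 8, 6, 7, 4, 5, 9, 11, 0] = (0 12)(4 10 9 5 8)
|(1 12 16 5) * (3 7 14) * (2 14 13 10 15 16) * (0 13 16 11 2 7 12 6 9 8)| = |(0 13 10 15 11 2 14 3 12 7 16 5 1 6 9 8)| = 16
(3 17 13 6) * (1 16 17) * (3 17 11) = [0, 16, 2, 1, 4, 5, 17, 7, 8, 9, 10, 3, 12, 6, 14, 15, 11, 13] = (1 16 11 3)(6 17 13)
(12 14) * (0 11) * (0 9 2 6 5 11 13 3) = (0 13 3)(2 6 5 11 9)(12 14) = [13, 1, 6, 0, 4, 11, 5, 7, 8, 2, 10, 9, 14, 3, 12]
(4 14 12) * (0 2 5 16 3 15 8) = (0 2 5 16 3 15 8)(4 14 12) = [2, 1, 5, 15, 14, 16, 6, 7, 0, 9, 10, 11, 4, 13, 12, 8, 3]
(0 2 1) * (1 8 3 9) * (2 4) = (0 4 2 8 3 9 1) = [4, 0, 8, 9, 2, 5, 6, 7, 3, 1]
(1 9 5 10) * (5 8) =[0, 9, 2, 3, 4, 10, 6, 7, 5, 8, 1] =(1 9 8 5 10)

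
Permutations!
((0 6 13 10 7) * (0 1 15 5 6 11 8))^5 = ((0 11 8)(1 15 5 6 13 10 7))^5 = (0 8 11)(1 10 6 15 7 13 5)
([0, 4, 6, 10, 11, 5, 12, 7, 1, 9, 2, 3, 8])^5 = (1 2 4 6 11 12 3 8 10)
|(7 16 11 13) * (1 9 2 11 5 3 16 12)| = 21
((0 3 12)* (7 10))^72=(12)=((0 3 12)(7 10))^72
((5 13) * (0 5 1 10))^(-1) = (0 10 1 13 5)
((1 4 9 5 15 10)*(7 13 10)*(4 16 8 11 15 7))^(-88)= (16)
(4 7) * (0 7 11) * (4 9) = (0 7 9 4 11) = [7, 1, 2, 3, 11, 5, 6, 9, 8, 4, 10, 0]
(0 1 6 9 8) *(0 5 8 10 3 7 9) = (0 1 6)(3 7 9 10)(5 8) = [1, 6, 2, 7, 4, 8, 0, 9, 5, 10, 3]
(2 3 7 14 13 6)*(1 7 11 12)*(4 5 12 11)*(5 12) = [0, 7, 3, 4, 12, 5, 2, 14, 8, 9, 10, 11, 1, 6, 13] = (1 7 14 13 6 2 3 4 12)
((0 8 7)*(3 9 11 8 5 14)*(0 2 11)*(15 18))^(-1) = ((0 5 14 3 9)(2 11 8 7)(15 18))^(-1) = (0 9 3 14 5)(2 7 8 11)(15 18)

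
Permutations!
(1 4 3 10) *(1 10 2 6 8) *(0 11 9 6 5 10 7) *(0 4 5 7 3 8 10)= [11, 5, 7, 2, 8, 0, 10, 4, 1, 6, 3, 9]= (0 11 9 6 10 3 2 7 4 8 1 5)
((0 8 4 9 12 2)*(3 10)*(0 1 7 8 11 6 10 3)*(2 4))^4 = (4 9 12)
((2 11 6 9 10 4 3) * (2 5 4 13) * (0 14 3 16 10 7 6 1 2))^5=(0 16 3 13 4 14 10 5)(1 11 2)(6 7 9)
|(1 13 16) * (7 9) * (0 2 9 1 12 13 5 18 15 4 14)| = 30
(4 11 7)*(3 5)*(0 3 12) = [3, 1, 2, 5, 11, 12, 6, 4, 8, 9, 10, 7, 0] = (0 3 5 12)(4 11 7)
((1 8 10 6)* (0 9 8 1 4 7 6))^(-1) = (0 10 8 9)(4 6 7)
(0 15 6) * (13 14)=(0 15 6)(13 14)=[15, 1, 2, 3, 4, 5, 0, 7, 8, 9, 10, 11, 12, 14, 13, 6]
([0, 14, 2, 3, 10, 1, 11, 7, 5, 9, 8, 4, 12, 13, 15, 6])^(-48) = (1 10 6)(4 15 5)(8 11 14)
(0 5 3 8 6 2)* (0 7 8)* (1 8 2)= (0 5 3)(1 8 6)(2 7)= [5, 8, 7, 0, 4, 3, 1, 2, 6]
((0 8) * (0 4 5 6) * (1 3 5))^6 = (0 6 5 3 1 4 8)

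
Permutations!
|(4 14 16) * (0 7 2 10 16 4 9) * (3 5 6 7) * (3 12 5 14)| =9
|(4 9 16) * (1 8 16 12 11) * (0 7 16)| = 9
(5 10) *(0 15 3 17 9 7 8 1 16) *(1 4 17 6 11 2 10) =[15, 16, 10, 6, 17, 1, 11, 8, 4, 7, 5, 2, 12, 13, 14, 3, 0, 9] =(0 15 3 6 11 2 10 5 1 16)(4 17 9 7 8)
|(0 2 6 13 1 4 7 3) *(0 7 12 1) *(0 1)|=|(0 2 6 13 1 4 12)(3 7)|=14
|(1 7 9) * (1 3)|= 4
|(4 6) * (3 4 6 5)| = |(6)(3 4 5)| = 3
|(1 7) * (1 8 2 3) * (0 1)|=6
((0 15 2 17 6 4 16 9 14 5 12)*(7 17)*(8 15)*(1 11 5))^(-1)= ((0 8 15 2 7 17 6 4 16 9 14 1 11 5 12))^(-1)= (0 12 5 11 1 14 9 16 4 6 17 7 2 15 8)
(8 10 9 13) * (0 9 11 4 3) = (0 9 13 8 10 11 4 3) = [9, 1, 2, 0, 3, 5, 6, 7, 10, 13, 11, 4, 12, 8]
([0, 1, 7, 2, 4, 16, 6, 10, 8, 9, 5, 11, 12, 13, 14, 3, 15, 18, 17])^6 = (18)(2 3 15 16 5 10 7)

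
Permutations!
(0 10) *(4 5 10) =[4, 1, 2, 3, 5, 10, 6, 7, 8, 9, 0] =(0 4 5 10)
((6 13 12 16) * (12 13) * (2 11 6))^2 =((2 11 6 12 16))^2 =(2 6 16 11 12)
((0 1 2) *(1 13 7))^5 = (13)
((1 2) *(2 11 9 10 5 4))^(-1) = (1 2 4 5 10 9 11)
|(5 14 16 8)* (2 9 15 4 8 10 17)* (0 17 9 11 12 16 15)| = |(0 17 2 11 12 16 10 9)(4 8 5 14 15)| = 40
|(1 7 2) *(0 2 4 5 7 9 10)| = 15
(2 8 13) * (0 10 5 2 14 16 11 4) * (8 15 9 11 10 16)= (0 16 10 5 2 15 9 11 4)(8 13 14)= [16, 1, 15, 3, 0, 2, 6, 7, 13, 11, 5, 4, 12, 14, 8, 9, 10]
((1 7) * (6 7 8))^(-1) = ((1 8 6 7))^(-1) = (1 7 6 8)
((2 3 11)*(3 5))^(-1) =((2 5 3 11))^(-1) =(2 11 3 5)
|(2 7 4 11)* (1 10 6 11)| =7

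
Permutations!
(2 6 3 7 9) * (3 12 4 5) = (2 6 12 4 5 3 7 9) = [0, 1, 6, 7, 5, 3, 12, 9, 8, 2, 10, 11, 4]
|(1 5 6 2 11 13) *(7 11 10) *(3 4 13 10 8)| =24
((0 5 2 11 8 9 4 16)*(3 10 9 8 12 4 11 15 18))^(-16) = ((0 5 2 15 18 3 10 9 11 12 4 16))^(-16) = (0 11 18)(2 4 10)(3 5 12)(9 15 16)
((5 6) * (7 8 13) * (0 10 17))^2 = ((0 10 17)(5 6)(7 8 13))^2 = (0 17 10)(7 13 8)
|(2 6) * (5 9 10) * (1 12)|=|(1 12)(2 6)(5 9 10)|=6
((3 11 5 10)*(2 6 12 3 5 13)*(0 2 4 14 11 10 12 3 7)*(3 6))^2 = (0 3 5 7 2 10 12)(4 11)(13 14)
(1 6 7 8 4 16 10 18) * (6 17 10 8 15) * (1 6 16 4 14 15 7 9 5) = [0, 17, 2, 3, 4, 1, 9, 7, 14, 5, 18, 11, 12, 13, 15, 16, 8, 10, 6] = (1 17 10 18 6 9 5)(8 14 15 16)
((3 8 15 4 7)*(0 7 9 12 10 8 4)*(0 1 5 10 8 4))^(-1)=((0 7 3)(1 5 10 4 9 12 8 15))^(-1)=(0 3 7)(1 15 8 12 9 4 10 5)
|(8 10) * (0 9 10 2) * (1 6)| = |(0 9 10 8 2)(1 6)| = 10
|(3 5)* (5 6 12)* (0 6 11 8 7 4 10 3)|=12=|(0 6 12 5)(3 11 8 7 4 10)|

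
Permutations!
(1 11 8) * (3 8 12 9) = (1 11 12 9 3 8) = [0, 11, 2, 8, 4, 5, 6, 7, 1, 3, 10, 12, 9]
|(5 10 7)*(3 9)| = 6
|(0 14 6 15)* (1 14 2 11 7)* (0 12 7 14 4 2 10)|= 18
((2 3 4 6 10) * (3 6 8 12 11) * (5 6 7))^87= (2 5 10 7 6)(3 8 11 4 12)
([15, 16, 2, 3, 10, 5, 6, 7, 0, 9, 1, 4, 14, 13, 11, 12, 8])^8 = (0 16 10 11 12)(1 4 14 15 8)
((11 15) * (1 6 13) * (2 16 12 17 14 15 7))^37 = ((1 6 13)(2 16 12 17 14 15 11 7))^37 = (1 6 13)(2 15 12 7 14 16 11 17)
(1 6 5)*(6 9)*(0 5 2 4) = (0 5 1 9 6 2 4) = [5, 9, 4, 3, 0, 1, 2, 7, 8, 6]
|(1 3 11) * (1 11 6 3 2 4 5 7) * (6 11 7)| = |(1 2 4 5 6 3 11 7)| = 8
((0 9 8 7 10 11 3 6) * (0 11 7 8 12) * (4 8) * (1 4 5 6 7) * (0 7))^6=((0 9 12 7 10 1 4 8 5 6 11 3))^6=(0 4)(1 3)(5 12)(6 7)(8 9)(10 11)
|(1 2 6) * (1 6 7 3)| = 4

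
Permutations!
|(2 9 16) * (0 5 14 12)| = 12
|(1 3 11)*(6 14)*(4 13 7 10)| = |(1 3 11)(4 13 7 10)(6 14)| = 12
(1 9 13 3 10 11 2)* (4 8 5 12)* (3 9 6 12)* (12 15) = (1 6 15 12 4 8 5 3 10 11 2)(9 13) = [0, 6, 1, 10, 8, 3, 15, 7, 5, 13, 11, 2, 4, 9, 14, 12]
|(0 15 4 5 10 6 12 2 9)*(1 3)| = 18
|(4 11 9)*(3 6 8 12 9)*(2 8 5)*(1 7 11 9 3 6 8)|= |(1 7 11 6 5 2)(3 8 12)(4 9)|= 6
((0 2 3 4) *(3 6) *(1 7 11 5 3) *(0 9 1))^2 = (0 6 2)(1 11 3 9 7 5 4)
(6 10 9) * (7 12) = (6 10 9)(7 12) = [0, 1, 2, 3, 4, 5, 10, 12, 8, 6, 9, 11, 7]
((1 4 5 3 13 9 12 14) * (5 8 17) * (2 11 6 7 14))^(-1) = (1 14 7 6 11 2 12 9 13 3 5 17 8 4)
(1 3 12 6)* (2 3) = [0, 2, 3, 12, 4, 5, 1, 7, 8, 9, 10, 11, 6] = (1 2 3 12 6)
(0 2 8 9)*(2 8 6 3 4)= (0 8 9)(2 6 3 4)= [8, 1, 6, 4, 2, 5, 3, 7, 9, 0]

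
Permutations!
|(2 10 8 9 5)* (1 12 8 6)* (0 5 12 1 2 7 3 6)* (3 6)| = |(0 5 7 6 2 10)(8 9 12)| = 6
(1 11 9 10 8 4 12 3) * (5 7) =(1 11 9 10 8 4 12 3)(5 7) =[0, 11, 2, 1, 12, 7, 6, 5, 4, 10, 8, 9, 3]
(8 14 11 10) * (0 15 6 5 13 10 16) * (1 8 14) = [15, 8, 2, 3, 4, 13, 5, 7, 1, 9, 14, 16, 12, 10, 11, 6, 0] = (0 15 6 5 13 10 14 11 16)(1 8)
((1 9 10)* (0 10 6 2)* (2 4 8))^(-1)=(0 2 8 4 6 9 1 10)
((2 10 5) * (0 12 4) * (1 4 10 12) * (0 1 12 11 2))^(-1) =(0 5 10 12)(1 4)(2 11)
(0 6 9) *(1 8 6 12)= (0 12 1 8 6 9)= [12, 8, 2, 3, 4, 5, 9, 7, 6, 0, 10, 11, 1]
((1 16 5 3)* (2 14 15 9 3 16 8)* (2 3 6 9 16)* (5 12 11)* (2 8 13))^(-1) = ((1 13 2 14 15 16 12 11 5 8 3)(6 9))^(-1) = (1 3 8 5 11 12 16 15 14 2 13)(6 9)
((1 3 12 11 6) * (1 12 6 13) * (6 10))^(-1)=(1 13 11 12 6 10 3)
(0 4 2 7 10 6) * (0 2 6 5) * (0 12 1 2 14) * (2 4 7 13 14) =[7, 4, 13, 3, 6, 12, 2, 10, 8, 9, 5, 11, 1, 14, 0] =(0 7 10 5 12 1 4 6 2 13 14)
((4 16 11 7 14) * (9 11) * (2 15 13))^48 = (16)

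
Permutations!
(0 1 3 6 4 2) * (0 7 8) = (0 1 3 6 4 2 7 8) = [1, 3, 7, 6, 2, 5, 4, 8, 0]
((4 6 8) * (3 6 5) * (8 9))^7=((3 6 9 8 4 5))^7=(3 6 9 8 4 5)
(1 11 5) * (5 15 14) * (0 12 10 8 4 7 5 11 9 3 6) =(0 12 10 8 4 7 5 1 9 3 6)(11 15 14) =[12, 9, 2, 6, 7, 1, 0, 5, 4, 3, 8, 15, 10, 13, 11, 14]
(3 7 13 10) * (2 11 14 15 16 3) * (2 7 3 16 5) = [0, 1, 11, 3, 4, 2, 6, 13, 8, 9, 7, 14, 12, 10, 15, 5, 16] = (16)(2 11 14 15 5)(7 13 10)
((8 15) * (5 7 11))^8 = (15)(5 11 7)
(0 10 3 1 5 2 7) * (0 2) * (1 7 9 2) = (0 10 3 7 1 5)(2 9) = [10, 5, 9, 7, 4, 0, 6, 1, 8, 2, 3]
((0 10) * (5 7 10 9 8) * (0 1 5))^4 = ((0 9 8)(1 5 7 10))^4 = (10)(0 9 8)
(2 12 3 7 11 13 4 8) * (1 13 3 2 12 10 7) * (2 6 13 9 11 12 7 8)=(1 9 11 3)(2 10 8 7 12 6 13 4)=[0, 9, 10, 1, 2, 5, 13, 12, 7, 11, 8, 3, 6, 4]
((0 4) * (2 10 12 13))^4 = ((0 4)(2 10 12 13))^4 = (13)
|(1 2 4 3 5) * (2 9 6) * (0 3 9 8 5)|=12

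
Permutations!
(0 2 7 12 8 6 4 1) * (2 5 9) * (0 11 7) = (0 5 9 2)(1 11 7 12 8 6 4) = [5, 11, 0, 3, 1, 9, 4, 12, 6, 2, 10, 7, 8]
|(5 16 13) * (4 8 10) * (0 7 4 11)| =6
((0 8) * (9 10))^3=(0 8)(9 10)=((0 8)(9 10))^3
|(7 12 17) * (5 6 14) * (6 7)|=|(5 7 12 17 6 14)|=6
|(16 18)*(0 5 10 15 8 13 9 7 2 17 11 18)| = 13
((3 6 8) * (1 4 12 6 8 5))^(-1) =(1 5 6 12 4)(3 8)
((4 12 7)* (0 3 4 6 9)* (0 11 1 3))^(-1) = (1 11 9 6 7 12 4 3)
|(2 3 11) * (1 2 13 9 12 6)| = 8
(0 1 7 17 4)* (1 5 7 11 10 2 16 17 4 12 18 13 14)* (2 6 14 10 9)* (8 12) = (0 5 7 4)(1 11 9 2 16 17 8 12 18 13 10 6 14) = [5, 11, 16, 3, 0, 7, 14, 4, 12, 2, 6, 9, 18, 10, 1, 15, 17, 8, 13]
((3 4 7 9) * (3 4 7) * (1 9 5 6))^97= (1 6 5 7 3 4 9)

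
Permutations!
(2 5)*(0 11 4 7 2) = (0 11 4 7 2 5) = [11, 1, 5, 3, 7, 0, 6, 2, 8, 9, 10, 4]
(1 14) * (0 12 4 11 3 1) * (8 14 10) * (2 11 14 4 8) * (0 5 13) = (0 12 8 4 14 5 13)(1 10 2 11 3) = [12, 10, 11, 1, 14, 13, 6, 7, 4, 9, 2, 3, 8, 0, 5]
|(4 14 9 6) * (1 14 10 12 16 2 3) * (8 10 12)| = |(1 14 9 6 4 12 16 2 3)(8 10)| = 18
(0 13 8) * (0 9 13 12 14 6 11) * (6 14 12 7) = (14)(0 7 6 11)(8 9 13) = [7, 1, 2, 3, 4, 5, 11, 6, 9, 13, 10, 0, 12, 8, 14]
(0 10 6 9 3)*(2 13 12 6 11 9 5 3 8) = [10, 1, 13, 0, 4, 3, 5, 7, 2, 8, 11, 9, 6, 12] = (0 10 11 9 8 2 13 12 6 5 3)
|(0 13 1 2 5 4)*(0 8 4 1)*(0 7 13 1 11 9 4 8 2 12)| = |(0 1 12)(2 5 11 9 4)(7 13)| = 30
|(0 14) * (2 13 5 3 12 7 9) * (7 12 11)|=14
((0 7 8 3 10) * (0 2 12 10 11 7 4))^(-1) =((0 4)(2 12 10)(3 11 7 8))^(-1) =(0 4)(2 10 12)(3 8 7 11)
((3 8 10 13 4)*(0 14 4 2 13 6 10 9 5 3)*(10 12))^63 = (14)(2 13)(3 5 9 8)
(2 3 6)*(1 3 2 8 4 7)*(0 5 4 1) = (0 5 4 7)(1 3 6 8) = [5, 3, 2, 6, 7, 4, 8, 0, 1]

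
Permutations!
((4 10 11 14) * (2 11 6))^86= ((2 11 14 4 10 6))^86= (2 14 10)(4 6 11)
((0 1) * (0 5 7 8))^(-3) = (0 5 8 1 7)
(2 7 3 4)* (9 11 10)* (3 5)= (2 7 5 3 4)(9 11 10)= [0, 1, 7, 4, 2, 3, 6, 5, 8, 11, 9, 10]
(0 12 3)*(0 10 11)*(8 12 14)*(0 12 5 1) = (0 14 8 5 1)(3 10 11 12) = [14, 0, 2, 10, 4, 1, 6, 7, 5, 9, 11, 12, 3, 13, 8]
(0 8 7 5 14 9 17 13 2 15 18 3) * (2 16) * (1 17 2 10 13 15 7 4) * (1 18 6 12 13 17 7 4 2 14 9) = [8, 7, 4, 0, 18, 9, 12, 5, 2, 14, 17, 11, 13, 16, 1, 6, 10, 15, 3] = (0 8 2 4 18 3)(1 7 5 9 14)(6 12 13 16 10 17 15)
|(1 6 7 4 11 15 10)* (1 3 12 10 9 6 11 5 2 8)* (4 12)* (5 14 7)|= 24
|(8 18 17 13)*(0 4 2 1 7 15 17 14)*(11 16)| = |(0 4 2 1 7 15 17 13 8 18 14)(11 16)| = 22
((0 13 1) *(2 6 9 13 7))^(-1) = (0 1 13 9 6 2 7)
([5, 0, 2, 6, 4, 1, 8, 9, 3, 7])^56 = (9)(0 1 5)(3 8 6)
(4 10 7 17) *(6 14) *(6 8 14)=[0, 1, 2, 3, 10, 5, 6, 17, 14, 9, 7, 11, 12, 13, 8, 15, 16, 4]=(4 10 7 17)(8 14)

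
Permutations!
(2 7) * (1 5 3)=[0, 5, 7, 1, 4, 3, 6, 2]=(1 5 3)(2 7)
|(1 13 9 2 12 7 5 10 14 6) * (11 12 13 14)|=15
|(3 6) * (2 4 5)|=6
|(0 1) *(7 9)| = |(0 1)(7 9)| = 2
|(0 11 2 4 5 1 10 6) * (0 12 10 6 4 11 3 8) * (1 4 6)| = 6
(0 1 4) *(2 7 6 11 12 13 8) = (0 1 4)(2 7 6 11 12 13 8) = [1, 4, 7, 3, 0, 5, 11, 6, 2, 9, 10, 12, 13, 8]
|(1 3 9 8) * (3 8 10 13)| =|(1 8)(3 9 10 13)| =4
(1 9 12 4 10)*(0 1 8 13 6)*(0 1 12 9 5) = [12, 5, 2, 3, 10, 0, 1, 7, 13, 9, 8, 11, 4, 6] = (0 12 4 10 8 13 6 1 5)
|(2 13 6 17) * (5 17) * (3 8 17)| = |(2 13 6 5 3 8 17)| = 7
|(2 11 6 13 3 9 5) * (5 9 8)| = |(2 11 6 13 3 8 5)| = 7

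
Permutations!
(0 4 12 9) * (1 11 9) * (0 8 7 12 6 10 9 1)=(0 4 6 10 9 8 7 12)(1 11)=[4, 11, 2, 3, 6, 5, 10, 12, 7, 8, 9, 1, 0]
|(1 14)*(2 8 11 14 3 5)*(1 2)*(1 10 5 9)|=|(1 3 9)(2 8 11 14)(5 10)|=12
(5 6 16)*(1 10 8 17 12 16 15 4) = (1 10 8 17 12 16 5 6 15 4) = [0, 10, 2, 3, 1, 6, 15, 7, 17, 9, 8, 11, 16, 13, 14, 4, 5, 12]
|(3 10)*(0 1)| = 2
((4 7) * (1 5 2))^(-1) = ((1 5 2)(4 7))^(-1) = (1 2 5)(4 7)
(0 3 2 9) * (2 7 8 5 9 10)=[3, 1, 10, 7, 4, 9, 6, 8, 5, 0, 2]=(0 3 7 8 5 9)(2 10)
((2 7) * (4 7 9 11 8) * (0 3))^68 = (2 11 4)(7 9 8)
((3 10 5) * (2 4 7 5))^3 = ((2 4 7 5 3 10))^3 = (2 5)(3 4)(7 10)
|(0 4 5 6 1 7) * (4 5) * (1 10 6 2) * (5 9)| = |(0 9 5 2 1 7)(6 10)| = 6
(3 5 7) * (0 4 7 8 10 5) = (0 4 7 3)(5 8 10) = [4, 1, 2, 0, 7, 8, 6, 3, 10, 9, 5]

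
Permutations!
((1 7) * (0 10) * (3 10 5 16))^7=((0 5 16 3 10)(1 7))^7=(0 16 10 5 3)(1 7)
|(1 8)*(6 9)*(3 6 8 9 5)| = 3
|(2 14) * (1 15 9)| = 6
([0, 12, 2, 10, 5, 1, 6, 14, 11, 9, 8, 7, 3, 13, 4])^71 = (1 12 3 10 8 11 7 14 4 5)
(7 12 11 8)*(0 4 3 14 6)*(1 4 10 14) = (0 10 14 6)(1 4 3)(7 12 11 8) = [10, 4, 2, 1, 3, 5, 0, 12, 7, 9, 14, 8, 11, 13, 6]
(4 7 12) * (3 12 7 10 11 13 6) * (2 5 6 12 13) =[0, 1, 5, 13, 10, 6, 3, 7, 8, 9, 11, 2, 4, 12] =(2 5 6 3 13 12 4 10 11)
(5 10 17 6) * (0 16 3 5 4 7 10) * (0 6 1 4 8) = (0 16 3 5 6 8)(1 4 7 10 17) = [16, 4, 2, 5, 7, 6, 8, 10, 0, 9, 17, 11, 12, 13, 14, 15, 3, 1]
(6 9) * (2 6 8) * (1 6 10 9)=(1 6)(2 10 9 8)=[0, 6, 10, 3, 4, 5, 1, 7, 2, 8, 9]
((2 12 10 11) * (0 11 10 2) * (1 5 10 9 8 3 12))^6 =((0 11)(1 5 10 9 8 3 12 2))^6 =(1 12 8 10)(2 3 9 5)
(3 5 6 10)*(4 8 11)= [0, 1, 2, 5, 8, 6, 10, 7, 11, 9, 3, 4]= (3 5 6 10)(4 8 11)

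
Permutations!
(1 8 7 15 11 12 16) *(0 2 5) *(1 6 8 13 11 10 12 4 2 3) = (0 3 1 13 11 4 2 5)(6 8 7 15 10 12 16) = [3, 13, 5, 1, 2, 0, 8, 15, 7, 9, 12, 4, 16, 11, 14, 10, 6]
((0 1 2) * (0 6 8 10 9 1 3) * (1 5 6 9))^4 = ((0 3)(1 2 9 5 6 8 10))^4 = (1 6 2 8 9 10 5)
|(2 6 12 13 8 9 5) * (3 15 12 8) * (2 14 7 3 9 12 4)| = |(2 6 8 12 13 9 5 14 7 3 15 4)| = 12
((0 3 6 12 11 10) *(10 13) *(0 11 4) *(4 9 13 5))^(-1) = ((0 3 6 12 9 13 10 11 5 4))^(-1) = (0 4 5 11 10 13 9 12 6 3)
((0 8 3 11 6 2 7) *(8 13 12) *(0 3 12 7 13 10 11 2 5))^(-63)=(0 11 5 10 6)(2 13 7 3)(8 12)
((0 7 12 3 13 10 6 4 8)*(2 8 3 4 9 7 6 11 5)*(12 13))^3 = ((0 6 9 7 13 10 11 5 2 8)(3 12 4))^3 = (0 7 11 8 9 10 2 6 13 5)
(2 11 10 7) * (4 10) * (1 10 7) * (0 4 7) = [4, 10, 11, 3, 0, 5, 6, 2, 8, 9, 1, 7] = (0 4)(1 10)(2 11 7)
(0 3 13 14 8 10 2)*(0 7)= [3, 1, 7, 13, 4, 5, 6, 0, 10, 9, 2, 11, 12, 14, 8]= (0 3 13 14 8 10 2 7)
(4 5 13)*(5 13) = (4 13) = [0, 1, 2, 3, 13, 5, 6, 7, 8, 9, 10, 11, 12, 4]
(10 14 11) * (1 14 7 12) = (1 14 11 10 7 12) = [0, 14, 2, 3, 4, 5, 6, 12, 8, 9, 7, 10, 1, 13, 11]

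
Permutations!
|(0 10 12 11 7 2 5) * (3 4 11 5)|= |(0 10 12 5)(2 3 4 11 7)|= 20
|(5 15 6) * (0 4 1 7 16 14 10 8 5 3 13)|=13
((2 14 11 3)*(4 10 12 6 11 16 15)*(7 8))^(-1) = (2 3 11 6 12 10 4 15 16 14)(7 8)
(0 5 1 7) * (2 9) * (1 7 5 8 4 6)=(0 8 4 6 1 5 7)(2 9)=[8, 5, 9, 3, 6, 7, 1, 0, 4, 2]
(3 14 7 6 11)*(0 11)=(0 11 3 14 7 6)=[11, 1, 2, 14, 4, 5, 0, 6, 8, 9, 10, 3, 12, 13, 7]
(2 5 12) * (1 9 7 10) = [0, 9, 5, 3, 4, 12, 6, 10, 8, 7, 1, 11, 2] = (1 9 7 10)(2 5 12)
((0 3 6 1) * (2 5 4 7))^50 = (0 6)(1 3)(2 4)(5 7)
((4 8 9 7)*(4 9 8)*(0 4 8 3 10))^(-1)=((0 4 8 3 10)(7 9))^(-1)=(0 10 3 8 4)(7 9)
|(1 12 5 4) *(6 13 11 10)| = 4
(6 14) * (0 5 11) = (0 5 11)(6 14) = [5, 1, 2, 3, 4, 11, 14, 7, 8, 9, 10, 0, 12, 13, 6]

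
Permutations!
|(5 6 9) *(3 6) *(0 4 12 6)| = |(0 4 12 6 9 5 3)| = 7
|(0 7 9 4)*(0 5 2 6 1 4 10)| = 20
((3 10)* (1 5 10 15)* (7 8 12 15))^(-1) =((1 5 10 3 7 8 12 15))^(-1) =(1 15 12 8 7 3 10 5)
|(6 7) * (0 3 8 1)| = 4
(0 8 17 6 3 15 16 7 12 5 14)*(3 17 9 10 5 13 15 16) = (0 8 9 10 5 14)(3 16 7 12 13 15)(6 17) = [8, 1, 2, 16, 4, 14, 17, 12, 9, 10, 5, 11, 13, 15, 0, 3, 7, 6]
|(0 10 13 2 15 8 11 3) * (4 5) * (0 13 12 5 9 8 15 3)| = |(15)(0 10 12 5 4 9 8 11)(2 3 13)| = 24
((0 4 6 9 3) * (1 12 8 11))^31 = (0 4 6 9 3)(1 11 8 12)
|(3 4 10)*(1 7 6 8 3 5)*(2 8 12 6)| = |(1 7 2 8 3 4 10 5)(6 12)| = 8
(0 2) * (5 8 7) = (0 2)(5 8 7) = [2, 1, 0, 3, 4, 8, 6, 5, 7]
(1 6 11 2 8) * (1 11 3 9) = (1 6 3 9)(2 8 11) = [0, 6, 8, 9, 4, 5, 3, 7, 11, 1, 10, 2]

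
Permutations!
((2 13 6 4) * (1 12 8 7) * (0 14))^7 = (0 14)(1 7 8 12)(2 4 6 13)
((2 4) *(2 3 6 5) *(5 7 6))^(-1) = (2 5 3 4)(6 7)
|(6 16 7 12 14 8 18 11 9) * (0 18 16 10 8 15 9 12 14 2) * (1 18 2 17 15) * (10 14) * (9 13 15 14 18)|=8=|(0 2)(1 9 6 18 11 12 17 14)(7 10 8 16)(13 15)|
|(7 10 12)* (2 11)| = 6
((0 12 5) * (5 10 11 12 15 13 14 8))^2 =((0 15 13 14 8 5)(10 11 12))^2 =(0 13 8)(5 15 14)(10 12 11)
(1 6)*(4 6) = (1 4 6) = [0, 4, 2, 3, 6, 5, 1]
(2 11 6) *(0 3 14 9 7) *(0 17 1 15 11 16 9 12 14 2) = [3, 15, 16, 2, 4, 5, 0, 17, 8, 7, 10, 6, 14, 13, 12, 11, 9, 1] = (0 3 2 16 9 7 17 1 15 11 6)(12 14)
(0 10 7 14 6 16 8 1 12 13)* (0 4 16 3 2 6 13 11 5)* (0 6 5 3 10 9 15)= [9, 12, 5, 2, 16, 6, 10, 14, 1, 15, 7, 3, 11, 4, 13, 0, 8]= (0 9 15)(1 12 11 3 2 5 6 10 7 14 13 4 16 8)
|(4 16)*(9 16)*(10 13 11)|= |(4 9 16)(10 13 11)|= 3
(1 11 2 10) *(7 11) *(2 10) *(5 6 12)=(1 7 11 10)(5 6 12)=[0, 7, 2, 3, 4, 6, 12, 11, 8, 9, 1, 10, 5]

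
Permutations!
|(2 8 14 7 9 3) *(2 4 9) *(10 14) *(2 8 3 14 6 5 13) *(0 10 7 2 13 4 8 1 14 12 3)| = 13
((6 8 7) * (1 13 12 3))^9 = ((1 13 12 3)(6 8 7))^9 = (1 13 12 3)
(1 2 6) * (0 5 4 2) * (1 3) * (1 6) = (0 5 4 2 1)(3 6) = [5, 0, 1, 6, 2, 4, 3]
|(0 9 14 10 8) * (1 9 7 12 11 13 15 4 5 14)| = 22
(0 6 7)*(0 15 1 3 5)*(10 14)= (0 6 7 15 1 3 5)(10 14)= [6, 3, 2, 5, 4, 0, 7, 15, 8, 9, 14, 11, 12, 13, 10, 1]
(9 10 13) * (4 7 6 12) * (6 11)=[0, 1, 2, 3, 7, 5, 12, 11, 8, 10, 13, 6, 4, 9]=(4 7 11 6 12)(9 10 13)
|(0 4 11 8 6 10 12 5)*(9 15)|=|(0 4 11 8 6 10 12 5)(9 15)|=8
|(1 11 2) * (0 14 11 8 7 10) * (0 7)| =|(0 14 11 2 1 8)(7 10)| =6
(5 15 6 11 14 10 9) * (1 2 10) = (1 2 10 9 5 15 6 11 14) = [0, 2, 10, 3, 4, 15, 11, 7, 8, 5, 9, 14, 12, 13, 1, 6]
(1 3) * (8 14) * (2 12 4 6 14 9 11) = (1 3)(2 12 4 6 14 8 9 11) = [0, 3, 12, 1, 6, 5, 14, 7, 9, 11, 10, 2, 4, 13, 8]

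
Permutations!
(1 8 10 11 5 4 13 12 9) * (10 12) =(1 8 12 9)(4 13 10 11 5) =[0, 8, 2, 3, 13, 4, 6, 7, 12, 1, 11, 5, 9, 10]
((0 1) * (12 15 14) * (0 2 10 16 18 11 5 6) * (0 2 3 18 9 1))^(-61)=(1 9 16 10 2 6 5 11 18 3)(12 14 15)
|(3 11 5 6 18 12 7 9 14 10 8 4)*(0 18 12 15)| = 33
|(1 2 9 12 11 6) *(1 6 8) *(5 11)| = 7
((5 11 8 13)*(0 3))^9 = (0 3)(5 11 8 13)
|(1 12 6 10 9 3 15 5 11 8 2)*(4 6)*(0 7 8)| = 14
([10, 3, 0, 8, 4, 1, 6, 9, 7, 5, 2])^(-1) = (0 2 10)(1 5 9 7 8 3)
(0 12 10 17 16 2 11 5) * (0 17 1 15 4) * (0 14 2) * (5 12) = (0 5 17 16)(1 15 4 14 2 11 12 10) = [5, 15, 11, 3, 14, 17, 6, 7, 8, 9, 1, 12, 10, 13, 2, 4, 0, 16]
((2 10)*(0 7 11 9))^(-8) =(11)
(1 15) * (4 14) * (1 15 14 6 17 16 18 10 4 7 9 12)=(1 14 7 9 12)(4 6 17 16 18 10)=[0, 14, 2, 3, 6, 5, 17, 9, 8, 12, 4, 11, 1, 13, 7, 15, 18, 16, 10]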